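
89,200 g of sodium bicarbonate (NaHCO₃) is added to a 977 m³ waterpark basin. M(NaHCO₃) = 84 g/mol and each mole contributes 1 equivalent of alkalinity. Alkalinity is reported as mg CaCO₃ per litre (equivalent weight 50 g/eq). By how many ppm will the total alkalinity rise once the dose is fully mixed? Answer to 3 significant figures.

54.3 ppm

Volume: 977 m³ = 977,000 L.
Moles of NaHCO₃: 89,200 g ÷ 84 g/mol = 1062 mol → 1062 eq of alkalinity.
As CaCO₃: 1062 eq × 50 g/eq = 53,100 g.
Rise: 53,100 g / 977,000 L × 1000 = 54.35 mg/L.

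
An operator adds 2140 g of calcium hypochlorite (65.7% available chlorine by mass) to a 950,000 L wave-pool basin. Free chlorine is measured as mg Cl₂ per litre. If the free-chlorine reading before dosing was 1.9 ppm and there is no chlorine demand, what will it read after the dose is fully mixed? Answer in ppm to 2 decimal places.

Available chlorine delivered: 2140 g × 0.657 = 1406 g as Cl₂.
Concentration rise: 1406 g / 950,000 L = 1.48 mg/L = 1.48 ppm.
Final FC: 1.9 + 1.48 = 3.38 ppm.

3.38 ppm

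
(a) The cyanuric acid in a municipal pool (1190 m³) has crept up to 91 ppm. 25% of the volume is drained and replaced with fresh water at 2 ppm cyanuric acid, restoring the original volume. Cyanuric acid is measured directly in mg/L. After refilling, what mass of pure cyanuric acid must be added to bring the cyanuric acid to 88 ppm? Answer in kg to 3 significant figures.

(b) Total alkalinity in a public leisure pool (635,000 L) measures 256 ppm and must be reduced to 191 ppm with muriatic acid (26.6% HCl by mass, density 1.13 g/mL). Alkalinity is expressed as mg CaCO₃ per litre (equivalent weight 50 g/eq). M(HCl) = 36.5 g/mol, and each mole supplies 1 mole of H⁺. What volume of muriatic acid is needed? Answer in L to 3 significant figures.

(a) Volume: 1190 m³ = 1,190,000 L.
(a) After draining 25% and refilling: 91 × 0.75 + 2 × 0.25 = 68.75 ppm.
(a) Deficit to target: 88 − 68.75 = 19.25 mg/L.
(a) Mass: 19.25 mg/L × 1,190,000 L = 22,910 g cyanuric acid.

(b) Alkalinity to neutralize: (256 − 191) = 65 mg/L as CaCO₃ × 635,000 L = 41,280 g as CaCO₃.
(b) Equivalents of H⁺ required: 41,280 ÷ 50 g/eq = 825.5 eq = 825.5 mol HCl.
(b) Mass of HCl: 825.5 × 36.5 = 30,130 g.
(b) Mass of 26.6% solution: 30,130 / 0.266 = 113,300 g.
(b) Volume: 113,300 g ÷ 1.13 g/mL = 100,200 mL.

(a) 22.9 kg; (b) 100 L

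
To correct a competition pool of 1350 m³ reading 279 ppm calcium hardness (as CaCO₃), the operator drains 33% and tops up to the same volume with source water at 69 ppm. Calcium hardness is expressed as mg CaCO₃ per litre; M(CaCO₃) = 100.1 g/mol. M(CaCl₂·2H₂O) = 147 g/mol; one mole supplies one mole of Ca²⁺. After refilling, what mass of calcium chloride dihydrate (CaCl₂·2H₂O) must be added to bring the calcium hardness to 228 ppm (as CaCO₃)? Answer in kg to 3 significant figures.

Volume: 1350 m³ = 1,350,000 L.
After draining 33% and refilling: 279 × 0.67 + 69 × 0.33 = 209.7 ppm.
Deficit to target: 228 − 209.7 = 18.3 mg/L.
As CaCO₃: 18.3 mg/L × 1,350,000 L = 24,710 g; ÷ 100.1 = 246.8 mol Ca²⁺.
Mass: 246.8 × 147 = 36,280 g.

36.3 kg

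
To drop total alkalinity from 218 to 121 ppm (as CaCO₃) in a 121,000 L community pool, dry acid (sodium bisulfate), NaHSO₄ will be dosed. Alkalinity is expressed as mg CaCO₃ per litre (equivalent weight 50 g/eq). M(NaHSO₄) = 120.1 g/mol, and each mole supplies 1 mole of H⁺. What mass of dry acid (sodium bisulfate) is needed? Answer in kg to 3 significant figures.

28.2 kg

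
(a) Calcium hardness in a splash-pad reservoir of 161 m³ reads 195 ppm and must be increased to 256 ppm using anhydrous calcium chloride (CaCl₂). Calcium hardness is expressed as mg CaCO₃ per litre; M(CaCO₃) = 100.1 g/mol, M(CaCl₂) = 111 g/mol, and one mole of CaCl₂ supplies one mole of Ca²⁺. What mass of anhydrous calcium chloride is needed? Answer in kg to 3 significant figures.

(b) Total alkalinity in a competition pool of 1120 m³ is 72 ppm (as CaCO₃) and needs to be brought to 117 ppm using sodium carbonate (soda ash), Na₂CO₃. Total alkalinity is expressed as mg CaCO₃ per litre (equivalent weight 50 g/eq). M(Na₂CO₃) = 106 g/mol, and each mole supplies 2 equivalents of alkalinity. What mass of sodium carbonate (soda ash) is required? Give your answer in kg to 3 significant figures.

(a) 10.9 kg; (b) 53.4 kg

(a) Volume: 161 m³ = 161,000 L.
(a) Hardness to add: (256 − 195) = 61 mg/L as CaCO₃ × 161,000 L = 9821 g as CaCO₃.
(a) Moles of Ca²⁺ (1 mol Ca²⁺ ≡ 1 mol CaCO₃): 9821 / 100.1 g/mol = 98.11 mol.
(a) Mass of CaCl₂: 98.11 × 111 = 10,890 g.

(b) Volume: 1120 m³ = 1,120,000 L.
(b) Alkalinity to add: (117 − 72) = 45 mg/L as CaCO₃ × 1,120,000 L = 50,400 g as CaCO₃.
(b) Equivalents: 50,400 g ÷ 50 g/eq = 1008 eq.
(b) Each mole of Na₂CO₃ supplies 2 eq, so 1008 / 2 = 504 mol.
(b) Mass: 504 mol × 106 g/mol = 53,420 g.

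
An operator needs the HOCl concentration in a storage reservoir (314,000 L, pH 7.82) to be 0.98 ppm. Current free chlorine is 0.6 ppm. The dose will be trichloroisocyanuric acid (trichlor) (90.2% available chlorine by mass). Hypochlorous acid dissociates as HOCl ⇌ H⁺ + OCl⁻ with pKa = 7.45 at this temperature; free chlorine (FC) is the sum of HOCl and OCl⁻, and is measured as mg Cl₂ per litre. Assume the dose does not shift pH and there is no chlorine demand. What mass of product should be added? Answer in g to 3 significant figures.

[OCl⁻]/[HOCl] = 10^(pH − pKa) = 10^(7.82 − 7.45) = 2.344; fraction as HOCl = 1/(1 + 2.344) = 0.299.
Free chlorine required for 0.98 ppm HOCl: 0.98 / 0.299 = 3.277 ppm.
FC to add: 3.277 − 0.6 = 2.677 mg/L as Cl₂.
Cl₂ equivalent: 2.677 mg/L × 314,000 L = 840.7 g.
Product at 90.2% available Cl: 840.7 / 0.902 = 932 g.

932 g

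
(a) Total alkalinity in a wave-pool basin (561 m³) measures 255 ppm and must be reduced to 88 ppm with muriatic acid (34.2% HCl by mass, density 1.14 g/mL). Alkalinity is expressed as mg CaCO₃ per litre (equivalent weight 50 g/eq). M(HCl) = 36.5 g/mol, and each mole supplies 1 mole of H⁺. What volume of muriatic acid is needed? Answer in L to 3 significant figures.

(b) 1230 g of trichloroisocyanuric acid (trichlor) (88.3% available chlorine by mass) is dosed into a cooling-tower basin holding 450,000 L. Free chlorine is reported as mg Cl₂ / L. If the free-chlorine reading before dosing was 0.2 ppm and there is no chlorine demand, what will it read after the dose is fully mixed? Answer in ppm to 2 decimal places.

(a) Volume: 561 m³ = 561,000 L.
(a) Alkalinity to neutralize: (255 − 88) = 167 mg/L as CaCO₃ × 561,000 L = 93,690 g as CaCO₃.
(a) Equivalents of H⁺ required: 93,690 ÷ 50 g/eq = 1874 eq = 1874 mol HCl.
(a) Mass of HCl: 1874 × 36.5 = 68,390 g.
(a) Mass of 34.2% solution: 68,390 / 0.342 = 200,000 g.
(a) Volume: 200,000 g ÷ 1.14 g/mL = 175,400 mL.

(b) Available chlorine delivered: 1230 g × 0.883 = 1086 g as Cl₂.
(b) Concentration rise: 1086 g / 450,000 L = 2.414 mg/L = 2.41 ppm.
(b) Final FC: 0.2 + 2.41 = 2.61 ppm.

(a) 175 L; (b) 2.61 ppm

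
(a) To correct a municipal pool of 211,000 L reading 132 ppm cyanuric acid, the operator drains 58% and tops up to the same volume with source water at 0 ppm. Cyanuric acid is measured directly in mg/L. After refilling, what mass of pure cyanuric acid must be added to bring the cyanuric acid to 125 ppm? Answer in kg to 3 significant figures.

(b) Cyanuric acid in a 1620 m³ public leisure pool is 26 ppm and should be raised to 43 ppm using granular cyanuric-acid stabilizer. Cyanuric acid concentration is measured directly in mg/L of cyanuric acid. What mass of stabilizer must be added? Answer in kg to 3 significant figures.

(a) 14.7 kg; (b) 27.5 kg

(a) After draining 58% and refilling: 132 × 0.42 + 0 × 0.58 = 55.44 ppm.
(a) Deficit to target: 125 − 55.44 = 69.56 mg/L.
(a) Mass: 69.56 mg/L × 211,000 L = 14,680 g cyanuric acid.

(b) Volume: 1620 m³ = 1,620,000 L.
(b) CYA to add: (43 − 26) = 17 mg/L × 1,620,000 L = 27,540 g cyanuric acid.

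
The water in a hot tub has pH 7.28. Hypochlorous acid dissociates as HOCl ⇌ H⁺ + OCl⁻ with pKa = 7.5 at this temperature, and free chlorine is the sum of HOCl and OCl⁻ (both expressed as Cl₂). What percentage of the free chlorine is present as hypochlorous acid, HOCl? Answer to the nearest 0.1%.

62.4%

[OCl⁻]/[HOCl] = 10^(pH − pKa) = 10^(7.28 − 7.5) = 10^-0.22 = 0.6026.
Fraction as HOCl = 1 / (1 + 0.6026) = 0.624.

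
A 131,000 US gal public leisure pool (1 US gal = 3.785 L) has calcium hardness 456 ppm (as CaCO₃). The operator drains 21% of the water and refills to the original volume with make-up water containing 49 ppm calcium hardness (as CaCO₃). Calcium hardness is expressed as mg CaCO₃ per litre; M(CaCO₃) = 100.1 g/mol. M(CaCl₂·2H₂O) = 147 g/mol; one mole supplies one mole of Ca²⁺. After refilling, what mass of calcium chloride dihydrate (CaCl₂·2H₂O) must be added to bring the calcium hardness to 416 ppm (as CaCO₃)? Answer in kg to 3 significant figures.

Volume: 131,000 US gal × 3.785 L/gal = 495,835 L.
After draining 21% and refilling: 456 × 0.79 + 49 × 0.21 = 370.53 ppm.
Deficit to target: 416 − 370.53 = 45.47 mg/L.
As CaCO₃: 45.47 mg/L × 495,835 L = 22,550 g; ÷ 100.1 = 225.2 mol Ca²⁺.
Mass: 225.2 × 147 = 33,110 g.

33.1 kg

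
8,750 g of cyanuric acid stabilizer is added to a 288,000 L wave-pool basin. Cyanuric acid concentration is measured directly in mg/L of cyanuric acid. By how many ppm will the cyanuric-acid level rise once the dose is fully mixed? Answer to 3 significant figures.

Rise: 8,750 g / 288,000 L × 1000 = 30.38 mg/L.

30.4 ppm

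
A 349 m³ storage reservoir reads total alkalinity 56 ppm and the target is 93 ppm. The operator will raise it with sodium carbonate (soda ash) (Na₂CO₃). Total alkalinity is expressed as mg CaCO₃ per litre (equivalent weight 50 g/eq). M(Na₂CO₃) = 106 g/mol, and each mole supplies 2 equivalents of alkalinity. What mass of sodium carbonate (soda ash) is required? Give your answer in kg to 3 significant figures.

13.7 kg

Volume: 349 m³ = 349,000 L.
Alkalinity to add: (93 − 56) = 37 mg/L as CaCO₃ × 349,000 L = 12,910 g as CaCO₃.
Equivalents: 12,910 g ÷ 50 g/eq = 258.3 eq.
Each mole of Na₂CO₃ supplies 2 eq, so 258.3 / 2 = 129.1 mol.
Mass: 129.1 mol × 106 g/mol = 13,690 g.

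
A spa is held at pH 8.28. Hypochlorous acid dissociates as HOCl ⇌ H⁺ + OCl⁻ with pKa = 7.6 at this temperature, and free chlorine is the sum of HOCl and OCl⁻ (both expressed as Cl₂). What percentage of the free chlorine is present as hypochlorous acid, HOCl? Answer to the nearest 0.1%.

[OCl⁻]/[HOCl] = 10^(pH − pKa) = 10^(8.28 − 7.6) = 10^0.68 = 4.786.
Fraction as HOCl = 1 / (1 + 4.786) = 0.1728.

17.3%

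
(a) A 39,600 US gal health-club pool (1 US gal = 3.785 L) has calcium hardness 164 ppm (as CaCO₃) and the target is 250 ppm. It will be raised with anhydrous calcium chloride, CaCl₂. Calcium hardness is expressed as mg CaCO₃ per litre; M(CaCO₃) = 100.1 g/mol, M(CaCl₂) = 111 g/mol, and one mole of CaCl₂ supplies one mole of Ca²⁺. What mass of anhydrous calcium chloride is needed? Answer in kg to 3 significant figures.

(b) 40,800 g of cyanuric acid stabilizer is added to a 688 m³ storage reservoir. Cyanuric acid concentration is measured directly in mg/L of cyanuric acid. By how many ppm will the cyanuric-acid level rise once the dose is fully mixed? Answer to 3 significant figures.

(a) 14.3 kg; (b) 59.3 ppm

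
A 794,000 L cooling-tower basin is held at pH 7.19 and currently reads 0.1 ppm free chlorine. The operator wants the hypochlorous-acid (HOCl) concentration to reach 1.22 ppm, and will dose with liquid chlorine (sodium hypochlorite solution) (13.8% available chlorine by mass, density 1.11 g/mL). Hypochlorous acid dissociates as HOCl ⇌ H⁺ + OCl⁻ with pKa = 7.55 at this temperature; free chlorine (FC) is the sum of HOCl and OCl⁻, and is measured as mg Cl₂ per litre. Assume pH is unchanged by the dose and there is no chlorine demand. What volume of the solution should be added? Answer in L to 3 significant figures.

[OCl⁻]/[HOCl] = 10^(pH − pKa) = 10^(7.19 − 7.55) = 0.4365; fraction as HOCl = 1/(1 + 0.4365) = 0.6961.
Free chlorine required for 1.22 ppm HOCl: 1.22 / 0.6961 = 1.753 ppm.
FC to add: 1.753 − 0.1 = 1.653 mg/L as Cl₂.
Cl₂ equivalent: 1.653 mg/L × 794,000 L = 1312 g.
Product at 13.8% available Cl: 1312 / 0.138 = 9508 g.
Volume: 9508 g ÷ 1.11 g/mL = 8566 mL.

8.57 L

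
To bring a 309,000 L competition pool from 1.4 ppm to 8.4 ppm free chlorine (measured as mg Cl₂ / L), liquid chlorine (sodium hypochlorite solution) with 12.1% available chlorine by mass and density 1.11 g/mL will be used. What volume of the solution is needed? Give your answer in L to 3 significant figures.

Chlorine deficit: 8.4 − 1.4 = 7 ppm = 7 mg/L as Cl₂.
Cl₂ equivalent needed: 7 mg/L × 309,000 L = 2,163,000 mg = 2163 g.
Product at 12.1% available chlorine: 2163 / 0.121 = 17,880 g.
Volume at density 1.11 g/mL: 17,880 g ÷ 1.11 g/mL = 16,100 mL.

16.1 L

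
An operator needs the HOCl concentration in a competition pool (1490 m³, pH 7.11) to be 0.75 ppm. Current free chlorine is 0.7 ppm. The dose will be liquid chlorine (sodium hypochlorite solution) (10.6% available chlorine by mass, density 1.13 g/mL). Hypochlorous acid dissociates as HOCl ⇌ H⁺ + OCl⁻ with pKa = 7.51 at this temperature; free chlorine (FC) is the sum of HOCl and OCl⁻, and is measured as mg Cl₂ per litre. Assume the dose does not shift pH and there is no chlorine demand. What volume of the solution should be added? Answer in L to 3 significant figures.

4.34 L

Volume: 1490 m³ = 1,490,000 L.
[OCl⁻]/[HOCl] = 10^(pH − pKa) = 10^(7.11 − 7.51) = 0.3981; fraction as HOCl = 1/(1 + 0.3981) = 0.7153.
Free chlorine required for 0.75 ppm HOCl: 0.75 / 0.7153 = 1.049 ppm.
FC to add: 1.049 − 0.7 = 0.3486 mg/L as Cl₂.
Cl₂ equivalent: 0.3486 mg/L × 1,490,000 L = 519.4 g.
Product at 10.6% available Cl: 519.4 / 0.106 = 4900 g.
Volume: 4900 g ÷ 1.13 g/mL = 4336 mL.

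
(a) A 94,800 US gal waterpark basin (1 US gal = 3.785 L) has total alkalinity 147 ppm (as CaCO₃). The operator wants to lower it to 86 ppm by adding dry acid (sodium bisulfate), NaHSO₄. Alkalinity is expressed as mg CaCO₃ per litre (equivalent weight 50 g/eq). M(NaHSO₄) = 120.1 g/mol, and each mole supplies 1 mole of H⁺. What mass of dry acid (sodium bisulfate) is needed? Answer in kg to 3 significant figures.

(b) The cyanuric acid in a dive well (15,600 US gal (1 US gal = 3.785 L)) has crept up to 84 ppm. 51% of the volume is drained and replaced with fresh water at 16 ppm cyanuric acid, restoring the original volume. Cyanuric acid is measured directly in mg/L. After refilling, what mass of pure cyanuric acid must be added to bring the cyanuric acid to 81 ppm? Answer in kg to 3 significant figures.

(a) Volume: 94,800 US gal × 3.785 L/gal = 358,818 L.
(a) Alkalinity to neutralize: (147 − 86) = 61 mg/L as CaCO₃ × 358,818 L = 21,890 g as CaCO₃.
(a) Equivalents of H⁺ required: 21,890 ÷ 50 g/eq = 437.8 eq = 437.8 mol NaHSO₄.
(a) Mass of NaHSO₄: 437.8 × 120.1 = 52,570 g.

(b) Volume: 15,600 US gal × 3.785 L/gal = 59,046 L.
(b) After draining 51% and refilling: 84 × 0.49 + 16 × 0.51 = 49.32 ppm.
(b) Deficit to target: 81 − 49.32 = 31.68 mg/L.
(b) Mass: 31.68 mg/L × 59,046 L = 1871 g cyanuric acid.

(a) 52.6 kg; (b) 1.87 kg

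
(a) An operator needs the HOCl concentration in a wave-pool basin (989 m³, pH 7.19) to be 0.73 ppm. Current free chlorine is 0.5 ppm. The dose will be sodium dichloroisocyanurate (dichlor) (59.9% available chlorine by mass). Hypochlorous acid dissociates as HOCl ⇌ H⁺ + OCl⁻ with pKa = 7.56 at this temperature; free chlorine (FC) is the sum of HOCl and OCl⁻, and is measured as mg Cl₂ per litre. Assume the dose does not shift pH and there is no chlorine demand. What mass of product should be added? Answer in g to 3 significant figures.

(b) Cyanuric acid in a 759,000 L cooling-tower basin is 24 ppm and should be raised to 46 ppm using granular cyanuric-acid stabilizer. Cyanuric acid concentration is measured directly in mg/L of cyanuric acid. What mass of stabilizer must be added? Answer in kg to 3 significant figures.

(a) Volume: 989 m³ = 989,000 L.
(a) [OCl⁻]/[HOCl] = 10^(pH − pKa) = 10^(7.19 − 7.56) = 0.4266; fraction as HOCl = 1/(1 + 0.4266) = 0.701.
(a) Free chlorine required for 0.73 ppm HOCl: 0.73 / 0.701 = 1.041 ppm.
(a) FC to add: 1.041 − 0.5 = 0.5414 mg/L as Cl₂.
(a) Cl₂ equivalent: 0.5414 mg/L × 989,000 L = 535.4 g.
(a) Product at 59.9% available Cl: 535.4 / 0.599 = 893.9 g.

(b) CYA to add: (46 − 24) = 22 mg/L × 759,000 L = 16,700 g cyanuric acid.

(a) 894 g; (b) 16.7 kg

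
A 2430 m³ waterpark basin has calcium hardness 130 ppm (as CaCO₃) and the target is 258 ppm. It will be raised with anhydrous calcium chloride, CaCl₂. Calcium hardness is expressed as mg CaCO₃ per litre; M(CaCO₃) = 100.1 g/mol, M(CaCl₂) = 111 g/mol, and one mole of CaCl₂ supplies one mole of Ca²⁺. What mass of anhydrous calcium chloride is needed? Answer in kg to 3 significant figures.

345 kg

Volume: 2430 m³ = 2,430,000 L.
Hardness to add: (258 − 130) = 128 mg/L as CaCO₃ × 2,430,000 L = 311,000 g as CaCO₃.
Moles of Ca²⁺ (1 mol Ca²⁺ ≡ 1 mol CaCO₃): 311,000 / 100.1 g/mol = 3107 mol.
Mass of CaCl₂: 3107 × 111 = 344,900 g.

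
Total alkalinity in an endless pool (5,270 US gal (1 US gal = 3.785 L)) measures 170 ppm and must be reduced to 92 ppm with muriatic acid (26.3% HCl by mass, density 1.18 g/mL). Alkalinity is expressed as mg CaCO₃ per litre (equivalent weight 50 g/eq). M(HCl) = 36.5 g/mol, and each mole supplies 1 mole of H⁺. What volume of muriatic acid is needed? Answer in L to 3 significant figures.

Volume: 5,270 US gal × 3.785 L/gal = 19,947 L.
Alkalinity to neutralize: (170 − 92) = 78 mg/L as CaCO₃ × 19,947 L = 1556 g as CaCO₃.
Equivalents of H⁺ required: 1556 ÷ 50 g/eq = 31.12 eq = 31.12 mol HCl.
Mass of HCl: 31.12 × 36.5 = 1136 g.
Mass of 26.3% solution: 1136 / 0.263 = 4319 g.
Volume: 4319 g ÷ 1.18 g/mL = 3660 mL.

3.66 L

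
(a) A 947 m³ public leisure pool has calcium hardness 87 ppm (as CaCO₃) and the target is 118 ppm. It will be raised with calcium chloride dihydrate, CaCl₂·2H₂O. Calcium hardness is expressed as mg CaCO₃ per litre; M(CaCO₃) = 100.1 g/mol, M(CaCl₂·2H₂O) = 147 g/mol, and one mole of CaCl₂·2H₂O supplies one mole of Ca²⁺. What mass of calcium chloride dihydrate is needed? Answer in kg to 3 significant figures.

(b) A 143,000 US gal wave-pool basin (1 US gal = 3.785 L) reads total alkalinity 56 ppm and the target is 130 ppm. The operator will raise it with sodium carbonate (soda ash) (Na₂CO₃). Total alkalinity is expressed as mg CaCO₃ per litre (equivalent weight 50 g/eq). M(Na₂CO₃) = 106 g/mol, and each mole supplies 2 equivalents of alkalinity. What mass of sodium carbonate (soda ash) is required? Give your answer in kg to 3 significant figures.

(a) Volume: 947 m³ = 947,000 L.
(a) Hardness to add: (118 − 87) = 31 mg/L as CaCO₃ × 947,000 L = 29,360 g as CaCO₃.
(a) Moles of Ca²⁺ (1 mol Ca²⁺ ≡ 1 mol CaCO₃): 29,360 / 100.1 g/mol = 293.3 mol.
(a) Mass of CaCl₂·2H₂O: 293.3 × 147 = 43,110 g.

(b) Volume: 143,000 US gal × 3.785 L/gal = 541,255 L.
(b) Alkalinity to add: (130 − 56) = 74 mg/L as CaCO₃ × 541,255 L = 40,050 g as CaCO₃.
(b) Equivalents: 40,050 g ÷ 50 g/eq = 801.1 eq.
(b) Each mole of Na₂CO₃ supplies 2 eq, so 801.1 / 2 = 400.5 mol.
(b) Mass: 400.5 mol × 106 g/mol = 42,460 g.

(a) 43.1 kg; (b) 42.5 kg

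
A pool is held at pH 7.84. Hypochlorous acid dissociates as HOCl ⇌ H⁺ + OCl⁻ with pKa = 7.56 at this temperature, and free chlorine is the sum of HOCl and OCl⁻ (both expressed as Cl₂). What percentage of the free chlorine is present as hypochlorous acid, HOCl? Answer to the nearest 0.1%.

34.4%

[OCl⁻]/[HOCl] = 10^(pH − pKa) = 10^(7.84 − 7.56) = 10^0.28 = 1.905.
Fraction as HOCl = 1 / (1 + 1.905) = 0.3442.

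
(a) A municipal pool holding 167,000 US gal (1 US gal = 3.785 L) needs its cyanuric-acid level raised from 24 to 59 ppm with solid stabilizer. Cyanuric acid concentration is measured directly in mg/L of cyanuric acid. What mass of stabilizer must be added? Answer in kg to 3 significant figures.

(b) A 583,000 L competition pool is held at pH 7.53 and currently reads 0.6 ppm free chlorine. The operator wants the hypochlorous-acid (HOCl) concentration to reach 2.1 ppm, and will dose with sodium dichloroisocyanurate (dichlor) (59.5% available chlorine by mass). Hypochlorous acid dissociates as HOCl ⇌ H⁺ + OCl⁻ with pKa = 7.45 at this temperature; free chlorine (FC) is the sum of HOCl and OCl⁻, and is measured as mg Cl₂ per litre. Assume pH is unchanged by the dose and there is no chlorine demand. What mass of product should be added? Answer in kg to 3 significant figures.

(a) Volume: 167,000 US gal × 3.785 L/gal = 632,095 L.
(a) CYA to add: (59 − 24) = 35 mg/L × 632,095 L = 22,120 g cyanuric acid.

(b) [OCl⁻]/[HOCl] = 10^(pH − pKa) = 10^(7.53 − 7.45) = 1.202; fraction as HOCl = 1/(1 + 1.202) = 0.4541.
(b) Free chlorine required for 2.1 ppm HOCl: 2.1 / 0.4541 = 4.625 ppm.
(b) FC to add: 4.625 − 0.6 = 4.025 mg/L as Cl₂.
(b) Cl₂ equivalent: 4.025 mg/L × 583,000 L = 2346 g.
(b) Product at 59.5% available Cl: 2346 / 0.595 = 3944 g.

(a) 22.1 kg; (b) 3.94 kg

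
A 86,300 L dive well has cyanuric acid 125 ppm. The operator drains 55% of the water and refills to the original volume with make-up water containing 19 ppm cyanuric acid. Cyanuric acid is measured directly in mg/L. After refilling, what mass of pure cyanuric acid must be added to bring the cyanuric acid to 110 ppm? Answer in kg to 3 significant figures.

3.74 kg

After draining 55% and refilling: 125 × 0.45 + 19 × 0.55 = 66.7 ppm.
Deficit to target: 110 − 66.7 = 43.3 mg/L.
Mass: 43.3 mg/L × 86,300 L = 3737 g cyanuric acid.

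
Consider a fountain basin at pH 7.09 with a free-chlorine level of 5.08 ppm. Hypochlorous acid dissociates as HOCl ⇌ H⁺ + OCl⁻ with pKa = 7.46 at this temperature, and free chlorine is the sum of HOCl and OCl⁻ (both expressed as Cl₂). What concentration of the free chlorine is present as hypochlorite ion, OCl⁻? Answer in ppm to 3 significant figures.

1.52 ppm

[OCl⁻]/[HOCl] = 10^(pH − pKa) = 10^(7.09 − 7.46) = 10^-0.37 = 0.4266.
Fraction as HOCl = 1 / (1 + 0.4266) = 0.701.
OCl⁻ = (1 − 0.701) × 5.08 ppm = 1.519 ppm.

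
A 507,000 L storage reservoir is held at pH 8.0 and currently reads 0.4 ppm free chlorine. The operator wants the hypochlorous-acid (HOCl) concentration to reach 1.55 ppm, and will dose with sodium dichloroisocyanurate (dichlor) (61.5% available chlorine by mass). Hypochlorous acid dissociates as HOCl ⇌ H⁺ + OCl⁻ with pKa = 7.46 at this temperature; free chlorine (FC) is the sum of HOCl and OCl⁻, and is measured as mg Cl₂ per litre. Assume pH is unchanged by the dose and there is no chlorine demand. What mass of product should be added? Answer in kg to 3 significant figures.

[OCl⁻]/[HOCl] = 10^(pH − pKa) = 10^(8.0 − 7.46) = 3.467; fraction as HOCl = 1/(1 + 3.467) = 0.2238.
Free chlorine required for 1.55 ppm HOCl: 1.55 / 0.2238 = 6.924 ppm.
FC to add: 6.924 − 0.4 = 6.524 mg/L as Cl₂.
Cl₂ equivalent: 6.524 mg/L × 507,000 L = 3308 g.
Product at 61.5% available Cl: 3308 / 0.615 = 5379 g.

5.38 kg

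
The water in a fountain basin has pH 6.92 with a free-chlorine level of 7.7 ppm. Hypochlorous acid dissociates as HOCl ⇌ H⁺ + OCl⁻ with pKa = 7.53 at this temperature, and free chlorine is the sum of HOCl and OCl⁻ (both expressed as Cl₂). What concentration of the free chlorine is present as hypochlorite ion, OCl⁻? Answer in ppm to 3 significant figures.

1.52 ppm

[OCl⁻]/[HOCl] = 10^(pH − pKa) = 10^(6.92 − 7.53) = 10^-0.61 = 0.2455.
Fraction as HOCl = 1 / (1 + 0.2455) = 0.8029.
OCl⁻ = (1 − 0.8029) × 7.7 ppm = 1.518 ppm.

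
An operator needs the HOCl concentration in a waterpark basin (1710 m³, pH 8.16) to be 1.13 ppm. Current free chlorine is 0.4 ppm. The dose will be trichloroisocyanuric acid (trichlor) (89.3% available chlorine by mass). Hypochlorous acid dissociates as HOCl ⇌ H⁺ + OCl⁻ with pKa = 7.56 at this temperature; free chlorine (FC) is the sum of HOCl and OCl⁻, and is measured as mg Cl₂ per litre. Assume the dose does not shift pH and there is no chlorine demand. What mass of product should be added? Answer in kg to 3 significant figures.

10.0 kg

Volume: 1710 m³ = 1,710,000 L.
[OCl⁻]/[HOCl] = 10^(pH − pKa) = 10^(8.16 − 7.56) = 3.981; fraction as HOCl = 1/(1 + 3.981) = 0.2008.
Free chlorine required for 1.13 ppm HOCl: 1.13 / 0.2008 = 5.629 ppm.
FC to add: 5.629 − 0.4 = 5.229 mg/L as Cl₂.
Cl₂ equivalent: 5.229 mg/L × 1,710,000 L = 8941 g.
Product at 89.3% available Cl: 8941 / 0.893 = 10,010 g.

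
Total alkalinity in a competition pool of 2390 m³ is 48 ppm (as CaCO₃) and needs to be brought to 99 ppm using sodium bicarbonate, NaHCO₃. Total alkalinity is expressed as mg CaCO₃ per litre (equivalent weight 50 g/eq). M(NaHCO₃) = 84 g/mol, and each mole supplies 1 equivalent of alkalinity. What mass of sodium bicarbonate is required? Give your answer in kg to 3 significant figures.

205 kg

Volume: 2390 m³ = 2,390,000 L.
Alkalinity to add: (99 − 48) = 51 mg/L as CaCO₃ × 2,390,000 L = 121,900 g as CaCO₃.
Equivalents: 121,900 g ÷ 50 g/eq = 2438 eq.
NaHCO₃ supplies 1 eq per mole → 2438 mol.
Mass: 2438 mol × 84 g/mol = 204,800 g.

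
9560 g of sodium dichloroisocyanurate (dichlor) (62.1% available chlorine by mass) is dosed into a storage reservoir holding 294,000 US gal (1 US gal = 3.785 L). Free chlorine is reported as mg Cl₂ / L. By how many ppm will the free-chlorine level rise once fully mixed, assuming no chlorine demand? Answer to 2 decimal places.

5.34 ppm

Volume: 294,000 US gal × 3.785 L/gal = 1,112,790 L.
Available chlorine delivered: 9560 g × 0.621 = 5937 g as Cl₂.
Concentration rise: 5937 g / 1,112,790 L = 5.335 mg/L = 5.34 ppm.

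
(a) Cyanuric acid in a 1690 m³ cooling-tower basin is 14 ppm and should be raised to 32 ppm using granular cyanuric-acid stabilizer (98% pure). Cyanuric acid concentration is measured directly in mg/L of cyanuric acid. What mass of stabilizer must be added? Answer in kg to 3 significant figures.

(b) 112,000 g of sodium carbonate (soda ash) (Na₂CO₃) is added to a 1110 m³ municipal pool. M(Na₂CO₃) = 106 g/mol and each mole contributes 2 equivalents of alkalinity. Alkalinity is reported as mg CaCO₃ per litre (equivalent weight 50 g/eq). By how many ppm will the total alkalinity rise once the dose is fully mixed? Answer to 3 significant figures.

(a) 31.0 kg; (b) 95.2 ppm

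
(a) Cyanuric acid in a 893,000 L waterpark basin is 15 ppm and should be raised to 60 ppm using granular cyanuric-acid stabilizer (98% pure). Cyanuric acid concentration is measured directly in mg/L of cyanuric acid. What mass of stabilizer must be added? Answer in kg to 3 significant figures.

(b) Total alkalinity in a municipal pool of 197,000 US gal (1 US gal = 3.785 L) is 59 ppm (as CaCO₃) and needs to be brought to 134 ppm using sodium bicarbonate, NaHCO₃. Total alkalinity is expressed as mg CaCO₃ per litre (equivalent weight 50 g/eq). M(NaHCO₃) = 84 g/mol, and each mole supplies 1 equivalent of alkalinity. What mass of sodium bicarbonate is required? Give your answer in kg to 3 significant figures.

(a) CYA to add: (60 − 15) = 45 mg/L × 893,000 L = 40,180 g cyanuric acid.
(a) At 98% purity: 40,180 / 0.98 = 41,010 g product.

(b) Volume: 197,000 US gal × 3.785 L/gal = 745,645 L.
(b) Alkalinity to add: (134 − 59) = 75 mg/L as CaCO₃ × 745,645 L = 55,920 g as CaCO₃.
(b) Equivalents: 55,920 g ÷ 50 g/eq = 1118 eq.
(b) NaHCO₃ supplies 1 eq per mole → 1118 mol.
(b) Mass: 1118 mol × 84 g/mol = 93,950 g.

(a) 41.0 kg; (b) 94.0 kg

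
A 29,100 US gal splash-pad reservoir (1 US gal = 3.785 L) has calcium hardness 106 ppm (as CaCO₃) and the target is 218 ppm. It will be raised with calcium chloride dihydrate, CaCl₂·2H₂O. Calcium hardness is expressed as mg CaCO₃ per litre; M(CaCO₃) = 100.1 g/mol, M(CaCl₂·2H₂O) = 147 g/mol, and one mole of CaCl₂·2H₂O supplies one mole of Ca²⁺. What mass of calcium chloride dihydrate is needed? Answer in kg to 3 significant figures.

Volume: 29,100 US gal × 3.785 L/gal = 110,144 L.
Hardness to add: (218 − 106) = 112 mg/L as CaCO₃ × 110,144 L = 12,340 g as CaCO₃.
Moles of Ca²⁺ (1 mol Ca²⁺ ≡ 1 mol CaCO₃): 12,340 / 100.1 g/mol = 123.2 mol.
Mass of CaCl₂·2H₂O: 123.2 × 147 = 18,120 g.

18.1 kg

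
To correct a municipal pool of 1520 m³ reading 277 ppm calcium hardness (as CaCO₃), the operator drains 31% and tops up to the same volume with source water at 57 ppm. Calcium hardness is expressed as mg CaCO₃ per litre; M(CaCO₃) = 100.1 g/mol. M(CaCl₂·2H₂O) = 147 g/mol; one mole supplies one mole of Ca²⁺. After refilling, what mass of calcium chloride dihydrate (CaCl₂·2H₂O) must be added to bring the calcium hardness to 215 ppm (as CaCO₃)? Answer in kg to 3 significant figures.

13.8 kg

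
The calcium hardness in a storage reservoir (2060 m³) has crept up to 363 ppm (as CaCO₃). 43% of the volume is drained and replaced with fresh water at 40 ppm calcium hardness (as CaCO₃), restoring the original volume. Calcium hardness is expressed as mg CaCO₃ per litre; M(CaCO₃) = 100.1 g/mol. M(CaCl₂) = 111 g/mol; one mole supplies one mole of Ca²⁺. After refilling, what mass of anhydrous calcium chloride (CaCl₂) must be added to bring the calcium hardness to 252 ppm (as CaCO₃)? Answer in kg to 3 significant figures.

Volume: 2060 m³ = 2,060,000 L.
After draining 43% and refilling: 363 × 0.57 + 40 × 0.43 = 224.11 ppm.
Deficit to target: 252 − 224.11 = 27.89 mg/L.
As CaCO₃: 27.89 mg/L × 2,060,000 L = 57,450 g; ÷ 100.1 = 574 mol Ca²⁺.
Mass: 574 × 111 = 63,710 g.

63.7 kg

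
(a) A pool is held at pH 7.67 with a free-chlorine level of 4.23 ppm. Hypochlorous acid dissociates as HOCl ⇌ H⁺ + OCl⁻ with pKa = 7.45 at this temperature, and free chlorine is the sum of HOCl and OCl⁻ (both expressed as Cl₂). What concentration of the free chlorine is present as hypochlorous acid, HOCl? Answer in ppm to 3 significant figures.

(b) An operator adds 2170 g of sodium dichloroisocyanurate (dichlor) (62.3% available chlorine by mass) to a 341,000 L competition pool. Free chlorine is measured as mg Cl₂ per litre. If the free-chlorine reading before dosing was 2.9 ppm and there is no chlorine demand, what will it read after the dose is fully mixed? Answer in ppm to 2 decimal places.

(a) [OCl⁻]/[HOCl] = 10^(pH − pKa) = 10^(7.67 − 7.45) = 10^0.22 = 1.66.
(a) Fraction as HOCl = 1 / (1 + 1.66) = 0.376.
(a) HOCl = 0.376 × 4.23 ppm = 1.59 ppm.

(b) Available chlorine delivered: 2170 g × 0.623 = 1352 g as Cl₂.
(b) Concentration rise: 1352 g / 341,000 L = 3.965 mg/L = 3.96 ppm.
(b) Final FC: 2.9 + 3.96 = 6.86 ppm.

(a) 1.59 ppm; (b) 6.86 ppm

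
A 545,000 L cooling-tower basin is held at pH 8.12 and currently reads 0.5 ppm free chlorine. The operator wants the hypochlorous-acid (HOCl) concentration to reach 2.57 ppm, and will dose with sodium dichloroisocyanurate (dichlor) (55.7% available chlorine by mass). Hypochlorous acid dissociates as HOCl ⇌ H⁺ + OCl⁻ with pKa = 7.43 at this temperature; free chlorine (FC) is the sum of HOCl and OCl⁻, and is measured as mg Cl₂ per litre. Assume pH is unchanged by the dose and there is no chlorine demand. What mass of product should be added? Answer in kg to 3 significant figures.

[OCl⁻]/[HOCl] = 10^(pH − pKa) = 10^(8.12 − 7.43) = 4.898; fraction as HOCl = 1/(1 + 4.898) = 0.1696.
Free chlorine required for 2.57 ppm HOCl: 2.57 / 0.1696 = 15.16 ppm.
FC to add: 15.16 − 0.5 = 14.66 mg/L as Cl₂.
Cl₂ equivalent: 14.66 mg/L × 545,000 L = 7988 g.
Product at 55.7% available Cl: 7988 / 0.557 = 14,340 g.

14.3 kg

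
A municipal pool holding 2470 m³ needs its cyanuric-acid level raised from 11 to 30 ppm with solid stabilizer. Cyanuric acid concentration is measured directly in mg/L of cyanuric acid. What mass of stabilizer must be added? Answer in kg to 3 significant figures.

46.9 kg

Volume: 2470 m³ = 2,470,000 L.
CYA to add: (30 − 11) = 19 mg/L × 2,470,000 L = 46,930 g cyanuric acid.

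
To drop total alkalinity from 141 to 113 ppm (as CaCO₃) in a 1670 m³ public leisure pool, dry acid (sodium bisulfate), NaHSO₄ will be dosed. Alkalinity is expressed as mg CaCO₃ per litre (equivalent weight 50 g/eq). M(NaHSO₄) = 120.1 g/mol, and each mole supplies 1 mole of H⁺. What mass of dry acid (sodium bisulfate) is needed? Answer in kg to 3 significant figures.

112 kg

Volume: 1670 m³ = 1,670,000 L.
Alkalinity to neutralize: (141 − 113) = 28 mg/L as CaCO₃ × 1,670,000 L = 46,760 g as CaCO₃.
Equivalents of H⁺ required: 46,760 ÷ 50 g/eq = 935.2 eq = 935.2 mol NaHSO₄.
Mass of NaHSO₄: 935.2 × 120.1 = 112,300 g.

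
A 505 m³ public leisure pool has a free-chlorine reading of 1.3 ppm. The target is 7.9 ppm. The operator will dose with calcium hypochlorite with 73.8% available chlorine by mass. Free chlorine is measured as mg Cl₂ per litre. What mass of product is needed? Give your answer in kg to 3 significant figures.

4.52 kg

Volume: 505 m³ = 505,000 L.
Chlorine deficit: 7.9 − 1.3 = 6.6 ppm = 6.6 mg/L as Cl₂.
Cl₂ equivalent needed: 6.6 mg/L × 505,000 L = 3,333,000 mg = 3333 g.
Product at 73.8% available chlorine: 3333 / 0.738 = 4516 g.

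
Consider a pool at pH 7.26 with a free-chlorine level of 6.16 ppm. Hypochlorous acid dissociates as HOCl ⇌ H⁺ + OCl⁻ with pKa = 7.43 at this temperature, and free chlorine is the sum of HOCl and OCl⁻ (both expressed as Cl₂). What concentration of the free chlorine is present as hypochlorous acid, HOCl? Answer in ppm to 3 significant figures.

3.68 ppm

[OCl⁻]/[HOCl] = 10^(pH − pKa) = 10^(7.26 − 7.43) = 10^-0.17 = 0.6761.
Fraction as HOCl = 1 / (1 + 0.6761) = 0.5966.
HOCl = 0.5966 × 6.16 ppm = 3.675 ppm.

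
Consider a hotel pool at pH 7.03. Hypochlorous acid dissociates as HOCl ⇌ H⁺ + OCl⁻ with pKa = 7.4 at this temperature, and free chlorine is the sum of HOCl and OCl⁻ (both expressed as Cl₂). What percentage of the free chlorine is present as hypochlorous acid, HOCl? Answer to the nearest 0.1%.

[OCl⁻]/[HOCl] = 10^(pH − pKa) = 10^(7.03 − 7.4) = 10^-0.37 = 0.4266.
Fraction as HOCl = 1 / (1 + 0.4266) = 0.701.

70.1%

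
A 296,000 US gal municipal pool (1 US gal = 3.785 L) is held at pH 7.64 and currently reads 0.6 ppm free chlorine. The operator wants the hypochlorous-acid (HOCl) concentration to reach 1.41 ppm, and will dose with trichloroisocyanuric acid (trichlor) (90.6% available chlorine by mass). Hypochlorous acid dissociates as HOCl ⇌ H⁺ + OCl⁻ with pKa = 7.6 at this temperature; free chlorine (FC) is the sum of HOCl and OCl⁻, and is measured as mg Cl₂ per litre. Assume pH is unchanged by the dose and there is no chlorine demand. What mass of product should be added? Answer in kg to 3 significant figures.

2.91 kg

Volume: 296,000 US gal × 3.785 L/gal = 1,120,360 L.
[OCl⁻]/[HOCl] = 10^(pH − pKa) = 10^(7.64 − 7.6) = 1.096; fraction as HOCl = 1/(1 + 1.096) = 0.477.
Free chlorine required for 1.41 ppm HOCl: 1.41 / 0.477 = 2.956 ppm.
FC to add: 2.956 − 0.6 = 2.356 mg/L as Cl₂.
Cl₂ equivalent: 2.356 mg/L × 1,120,360 L = 2640 g.
Product at 90.6% available Cl: 2640 / 0.906 = 2913 g.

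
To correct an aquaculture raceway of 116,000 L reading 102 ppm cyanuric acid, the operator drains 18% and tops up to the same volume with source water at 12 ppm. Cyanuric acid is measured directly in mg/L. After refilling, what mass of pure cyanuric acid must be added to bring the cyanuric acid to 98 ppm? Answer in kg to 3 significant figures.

After draining 18% and refilling: 102 × 0.82 + 12 × 0.18 = 85.8 ppm.
Deficit to target: 98 − 85.8 = 12.2 mg/L.
Mass: 12.2 mg/L × 116,000 L = 1415 g cyanuric acid.

1.42 kg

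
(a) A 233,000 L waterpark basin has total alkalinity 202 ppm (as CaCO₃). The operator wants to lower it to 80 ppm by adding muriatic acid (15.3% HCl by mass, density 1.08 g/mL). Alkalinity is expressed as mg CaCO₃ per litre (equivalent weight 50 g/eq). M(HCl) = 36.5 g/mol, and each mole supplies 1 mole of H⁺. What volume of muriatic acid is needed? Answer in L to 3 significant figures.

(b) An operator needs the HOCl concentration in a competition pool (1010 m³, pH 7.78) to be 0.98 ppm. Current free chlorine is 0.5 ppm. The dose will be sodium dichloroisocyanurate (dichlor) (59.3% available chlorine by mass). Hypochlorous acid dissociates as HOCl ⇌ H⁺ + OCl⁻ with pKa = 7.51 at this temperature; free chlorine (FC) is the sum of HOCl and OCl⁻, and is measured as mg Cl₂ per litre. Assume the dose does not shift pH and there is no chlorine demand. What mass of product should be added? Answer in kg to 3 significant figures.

(a) 126 L; (b) 3.93 kg

(a) Alkalinity to neutralize: (202 − 80) = 122 mg/L as CaCO₃ × 233,000 L = 28,430 g as CaCO₃.
(a) Equivalents of H⁺ required: 28,430 ÷ 50 g/eq = 568.5 eq = 568.5 mol HCl.
(a) Mass of HCl: 568.5 × 36.5 = 20,750 g.
(a) Mass of 15.3% solution: 20,750 / 0.153 = 135,600 g.
(a) Volume: 135,600 g ÷ 1.08 g/mL = 125,600 mL.

(b) Volume: 1010 m³ = 1,010,000 L.
(b) [OCl⁻]/[HOCl] = 10^(pH − pKa) = 10^(7.78 − 7.51) = 1.862; fraction as HOCl = 1/(1 + 1.862) = 0.3494.
(b) Free chlorine required for 0.98 ppm HOCl: 0.98 / 0.3494 = 2.805 ppm.
(b) FC to add: 2.805 − 0.5 = 2.305 mg/L as Cl₂.
(b) Cl₂ equivalent: 2.305 mg/L × 1,010,000 L = 2328 g.
(b) Product at 59.3% available Cl: 2328 / 0.593 = 3926 g.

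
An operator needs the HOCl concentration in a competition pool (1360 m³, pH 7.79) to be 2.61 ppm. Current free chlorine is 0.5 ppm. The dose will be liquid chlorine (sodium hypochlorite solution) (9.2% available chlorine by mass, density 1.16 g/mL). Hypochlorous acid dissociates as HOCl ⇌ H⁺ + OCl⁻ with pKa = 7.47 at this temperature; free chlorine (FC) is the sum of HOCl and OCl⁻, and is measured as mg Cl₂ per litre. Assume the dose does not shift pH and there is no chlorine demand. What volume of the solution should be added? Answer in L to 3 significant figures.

96.4 L

Volume: 1360 m³ = 1,360,000 L.
[OCl⁻]/[HOCl] = 10^(pH − pKa) = 10^(7.79 − 7.47) = 2.089; fraction as HOCl = 1/(1 + 2.089) = 0.3237.
Free chlorine required for 2.61 ppm HOCl: 2.61 / 0.3237 = 8.063 ppm.
FC to add: 8.063 − 0.5 = 7.563 mg/L as Cl₂.
Cl₂ equivalent: 7.563 mg/L × 1,360,000 L = 10,290 g.
Product at 9.2% available Cl: 10,290 / 0.092 = 111,800 g.
Volume: 111,800 g ÷ 1.16 g/mL = 96,380 mL.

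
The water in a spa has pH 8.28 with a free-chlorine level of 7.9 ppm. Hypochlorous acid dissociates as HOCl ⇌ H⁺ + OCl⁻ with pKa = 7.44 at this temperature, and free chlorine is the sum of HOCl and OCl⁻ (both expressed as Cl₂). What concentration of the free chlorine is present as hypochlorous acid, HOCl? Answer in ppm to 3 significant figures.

[OCl⁻]/[HOCl] = 10^(pH − pKa) = 10^(8.28 − 7.44) = 10^0.84 = 6.918.
Fraction as HOCl = 1 / (1 + 6.918) = 0.1263.
HOCl = 0.1263 × 7.9 ppm = 0.9977 ppm.

0.998 ppm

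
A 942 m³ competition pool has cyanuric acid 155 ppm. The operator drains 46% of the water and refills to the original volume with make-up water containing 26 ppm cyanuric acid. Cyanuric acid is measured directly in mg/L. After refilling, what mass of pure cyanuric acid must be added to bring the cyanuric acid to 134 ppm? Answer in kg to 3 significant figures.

36.1 kg

Volume: 942 m³ = 942,000 L.
After draining 46% and refilling: 155 × 0.54 + 26 × 0.46 = 95.66 ppm.
Deficit to target: 134 − 95.66 = 38.34 mg/L.
Mass: 38.34 mg/L × 942,000 L = 36,120 g cyanuric acid.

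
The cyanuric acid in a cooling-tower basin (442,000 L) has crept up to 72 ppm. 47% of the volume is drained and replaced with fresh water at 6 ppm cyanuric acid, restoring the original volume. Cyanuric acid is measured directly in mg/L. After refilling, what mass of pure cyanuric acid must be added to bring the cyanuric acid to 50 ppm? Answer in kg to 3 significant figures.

After draining 47% and refilling: 72 × 0.53 + 6 × 0.47 = 40.98 ppm.
Deficit to target: 50 − 40.98 = 9.02 mg/L.
Mass: 9.02 mg/L × 442,000 L = 3987 g cyanuric acid.

3.99 kg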